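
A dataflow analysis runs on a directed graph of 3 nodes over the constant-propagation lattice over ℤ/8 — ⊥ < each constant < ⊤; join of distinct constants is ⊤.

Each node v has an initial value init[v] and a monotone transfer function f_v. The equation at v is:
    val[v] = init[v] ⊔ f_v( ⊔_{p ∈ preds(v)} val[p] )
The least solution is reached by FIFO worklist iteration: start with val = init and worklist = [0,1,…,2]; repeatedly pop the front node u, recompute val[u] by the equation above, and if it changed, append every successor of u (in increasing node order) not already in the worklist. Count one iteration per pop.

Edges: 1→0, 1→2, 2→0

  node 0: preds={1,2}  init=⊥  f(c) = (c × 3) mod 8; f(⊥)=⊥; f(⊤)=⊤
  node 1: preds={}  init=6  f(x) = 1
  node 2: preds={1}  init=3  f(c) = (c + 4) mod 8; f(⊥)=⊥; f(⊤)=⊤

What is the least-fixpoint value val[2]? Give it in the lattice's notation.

Trace (4 dequeues):
  [1] u=0 | in ⊤ | out ⊤ | prev ⊥ | push {}
  [2] u=1 | in ⊥ | out ⊤ | prev 6 | push {0}
  [3] u=2 | in ⊤ | out ⊤ | prev 3 | push {}
  [4] u=0 | in ⊤ | out ⊤ | ==

Converged values:
  [0] ⊤
  [1] ⊤
  [2] ⊤

⊤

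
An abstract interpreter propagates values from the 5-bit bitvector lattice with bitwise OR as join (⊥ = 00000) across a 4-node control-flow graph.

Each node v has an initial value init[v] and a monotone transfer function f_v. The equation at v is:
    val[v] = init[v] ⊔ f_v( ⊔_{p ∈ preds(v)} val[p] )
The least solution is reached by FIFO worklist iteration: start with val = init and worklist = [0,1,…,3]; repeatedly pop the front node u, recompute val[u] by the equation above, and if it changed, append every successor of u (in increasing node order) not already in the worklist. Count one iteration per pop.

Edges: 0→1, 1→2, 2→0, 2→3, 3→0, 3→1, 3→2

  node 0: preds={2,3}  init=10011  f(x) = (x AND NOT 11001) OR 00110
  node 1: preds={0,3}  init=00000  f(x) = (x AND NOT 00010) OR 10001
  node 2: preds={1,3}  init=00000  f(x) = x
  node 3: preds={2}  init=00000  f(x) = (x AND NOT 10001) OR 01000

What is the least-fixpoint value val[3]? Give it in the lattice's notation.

01100

Iteration log — 9 steps:
  step 1. node 0  ⊔preds=00000  new=10111  old=10011  +wl: 
  step 2. node 1  ⊔preds=10111  new=10101  old=00000  +wl: 
  step 3. node 2  ⊔preds=10101  new=10101  old=00000  +wl: 0
  step 4. node 3  ⊔preds=10101  new=01100  old=00000  +wl: 1,2
  step 5. node 0  ⊔preds=11101  new=10111  stable
  step 6. node 1  ⊔preds=11111  new=11101  old=10101  +wl: 
  step 7. node 2  ⊔preds=11101  new=11101  old=10101  +wl: 0,3
  step 8. node 0  ⊔preds=11101  new=10111  stable
  step 9. node 3  ⊔preds=11101  new=01100  stable

Least fixpoint reached:
  node 0: 10111
  node 1: 11101
  node 2: 11101
  node 3: 01100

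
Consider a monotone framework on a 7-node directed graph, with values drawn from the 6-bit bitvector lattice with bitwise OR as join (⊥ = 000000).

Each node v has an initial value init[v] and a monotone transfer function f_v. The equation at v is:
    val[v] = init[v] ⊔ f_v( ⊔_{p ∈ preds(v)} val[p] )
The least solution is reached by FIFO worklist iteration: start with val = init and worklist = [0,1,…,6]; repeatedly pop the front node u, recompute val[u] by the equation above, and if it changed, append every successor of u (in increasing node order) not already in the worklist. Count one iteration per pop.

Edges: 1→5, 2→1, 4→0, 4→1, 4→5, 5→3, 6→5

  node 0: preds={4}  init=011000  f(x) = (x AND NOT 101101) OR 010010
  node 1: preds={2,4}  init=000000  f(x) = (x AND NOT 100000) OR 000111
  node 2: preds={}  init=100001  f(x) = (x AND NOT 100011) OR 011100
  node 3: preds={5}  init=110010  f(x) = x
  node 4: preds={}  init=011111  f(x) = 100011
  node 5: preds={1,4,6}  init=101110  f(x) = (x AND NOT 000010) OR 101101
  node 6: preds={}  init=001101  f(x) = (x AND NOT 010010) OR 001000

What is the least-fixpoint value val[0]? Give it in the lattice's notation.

011010

Trace (10 dequeues):
  [1] u=0 | in 011111 | out 011010 | prev 011000 | push {}
  [2] u=1 | in 111111 | out 011111 | prev 000000 | push {}
  [3] u=2 | in 000000 | out 111101 | prev 100001 | push {1}
  [4] u=3 | in 101110 | out 111110 | prev 110010 | push {}
  [5] u=4 | in 000000 | out 111111 | prev 011111 | push {0}
  [6] u=5 | in 111111 | out 111111 | prev 101110 | push {3}
  [7] u=6 | in 000000 | out 001101 | ==
  [8] u=1 | in 111111 | out 011111 | ==
  [9] u=0 | in 111111 | out 011010 | ==
  [10] u=3 | in 111111 | out 111111 | prev 111110 | push {}

Converged values:
  [0] 011010
  [1] 011111
  [2] 111101
  [3] 111111
  [4] 111111
  [5] 111111
  [6] 001101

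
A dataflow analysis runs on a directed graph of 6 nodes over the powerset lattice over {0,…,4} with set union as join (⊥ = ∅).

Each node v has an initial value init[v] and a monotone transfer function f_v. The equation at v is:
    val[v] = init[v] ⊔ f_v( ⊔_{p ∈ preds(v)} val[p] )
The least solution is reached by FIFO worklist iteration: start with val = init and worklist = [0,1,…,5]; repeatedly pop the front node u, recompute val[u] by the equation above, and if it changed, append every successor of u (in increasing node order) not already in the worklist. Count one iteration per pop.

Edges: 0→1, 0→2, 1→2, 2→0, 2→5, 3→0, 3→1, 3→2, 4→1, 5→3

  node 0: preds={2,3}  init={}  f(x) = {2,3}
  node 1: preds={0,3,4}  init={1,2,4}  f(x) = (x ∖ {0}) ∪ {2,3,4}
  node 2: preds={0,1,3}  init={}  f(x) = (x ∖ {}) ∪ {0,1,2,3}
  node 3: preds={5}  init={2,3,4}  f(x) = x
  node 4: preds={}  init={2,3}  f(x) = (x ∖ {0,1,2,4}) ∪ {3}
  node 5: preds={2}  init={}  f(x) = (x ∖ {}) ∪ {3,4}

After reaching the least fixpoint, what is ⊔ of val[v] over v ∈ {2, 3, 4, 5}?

{0,1,2,3,4}

Iteration log — 11 steps:
  step 1. node 0  ⊔preds={2,3,4}  new={2,3}  old={}  +wl: 
  step 2. node 1  ⊔preds={2,3,4}  new={1,2,3,4}  old={1,2,4}  +wl: 
  step 3. node 2  ⊔preds={1,2,3,4}  new={0,1,2,3,4}  old={}  +wl: 0
  step 4. node 3  ⊔preds={}  new={2,3,4}  stable
  step 5. node 4  ⊔preds={}  new={2,3}  stable
  step 6. node 5  ⊔preds={0,1,2,3,4}  new={0,1,2,3,4}  old={}  +wl: 3
  step 7. node 0  ⊔preds={0,1,2,3,4}  new={2,3}  stable
  step 8. node 3  ⊔preds={0,1,2,3,4}  new={0,1,2,3,4}  old={2,3,4}  +wl: 0,1,2
  step 9. node 0  ⊔preds={0,1,2,3,4}  new={2,3}  stable
  step 10. node 1  ⊔preds={0,1,2,3,4}  new={1,2,3,4}  stable
  step 11. node 2  ⊔preds={0,1,2,3,4}  new={0,1,2,3,4}  stable

Least fixpoint reached:
  node 0: {2,3}
  node 1: {1,2,3,4}
  node 2: {0,1,2,3,4}
  node 3: {0,1,2,3,4}
  node 4: {2,3}
  node 5: {0,1,2,3,4}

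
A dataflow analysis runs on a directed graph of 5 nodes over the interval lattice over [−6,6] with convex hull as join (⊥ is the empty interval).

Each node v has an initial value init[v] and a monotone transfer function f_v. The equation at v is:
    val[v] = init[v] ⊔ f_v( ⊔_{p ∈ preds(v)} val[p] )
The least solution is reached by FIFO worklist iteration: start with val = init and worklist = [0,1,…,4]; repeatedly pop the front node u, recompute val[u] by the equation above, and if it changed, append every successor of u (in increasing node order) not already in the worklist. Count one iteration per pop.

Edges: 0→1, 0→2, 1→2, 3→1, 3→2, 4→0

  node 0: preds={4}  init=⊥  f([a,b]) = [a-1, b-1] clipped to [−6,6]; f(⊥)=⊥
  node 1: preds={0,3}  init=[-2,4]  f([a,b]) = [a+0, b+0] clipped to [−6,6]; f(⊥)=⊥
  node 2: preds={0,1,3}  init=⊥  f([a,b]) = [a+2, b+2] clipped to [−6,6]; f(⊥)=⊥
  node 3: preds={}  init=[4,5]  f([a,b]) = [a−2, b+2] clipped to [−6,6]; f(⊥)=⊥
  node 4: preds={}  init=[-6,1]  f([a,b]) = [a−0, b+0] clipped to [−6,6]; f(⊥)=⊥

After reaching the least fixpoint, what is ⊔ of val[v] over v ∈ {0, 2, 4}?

Trace (5 dequeues):
  [1] u=0 | in [-6,1] | out [-6,0] | prev ⊥ | push {}
  [2] u=1 | in [-6,5] | out [-6,5] | prev [-2,4] | push {}
  [3] u=2 | in [-6,5] | out [-4,6] | prev ⊥ | push {}
  [4] u=3 | in ⊥ | out [4,5] | ==
  [5] u=4 | in ⊥ | out [-6,1] | ==

Converged values:
  [0] [-6,0]
  [1] [-6,5]
  [2] [-4,6]
  [3] [4,5]
  [4] [-6,1]

[-6,6]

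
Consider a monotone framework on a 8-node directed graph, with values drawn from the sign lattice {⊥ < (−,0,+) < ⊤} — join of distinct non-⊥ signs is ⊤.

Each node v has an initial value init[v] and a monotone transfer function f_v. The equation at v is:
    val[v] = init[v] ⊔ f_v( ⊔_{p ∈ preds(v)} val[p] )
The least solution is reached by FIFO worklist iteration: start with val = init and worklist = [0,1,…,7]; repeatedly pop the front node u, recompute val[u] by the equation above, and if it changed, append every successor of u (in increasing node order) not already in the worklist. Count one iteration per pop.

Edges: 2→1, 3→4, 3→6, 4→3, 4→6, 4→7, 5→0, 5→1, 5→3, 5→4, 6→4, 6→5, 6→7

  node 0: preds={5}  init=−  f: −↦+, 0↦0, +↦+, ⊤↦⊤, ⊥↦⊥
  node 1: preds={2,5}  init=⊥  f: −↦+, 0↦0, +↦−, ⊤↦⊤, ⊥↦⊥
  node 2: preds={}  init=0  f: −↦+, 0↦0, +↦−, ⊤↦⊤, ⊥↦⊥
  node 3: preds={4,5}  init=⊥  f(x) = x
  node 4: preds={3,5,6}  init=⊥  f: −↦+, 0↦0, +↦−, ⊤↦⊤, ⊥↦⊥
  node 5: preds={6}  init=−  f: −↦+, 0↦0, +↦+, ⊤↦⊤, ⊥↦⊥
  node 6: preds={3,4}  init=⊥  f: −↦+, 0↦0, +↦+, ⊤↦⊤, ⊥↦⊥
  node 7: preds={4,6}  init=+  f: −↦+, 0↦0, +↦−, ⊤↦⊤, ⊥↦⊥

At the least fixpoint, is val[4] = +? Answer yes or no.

Iteration log — 17 steps:
  step 1. node 0  ⊔preds=−  new=⊤  old=−  +wl: 
  step 2. node 1  ⊔preds=⊤  new=⊤  old=⊥  +wl: 
  step 3. node 2  ⊔preds=⊥  new=0  stable
  step 4. node 3  ⊔preds=−  new=−  old=⊥  +wl: 
  step 5. node 4  ⊔preds=−  new=+  old=⊥  +wl: 3
  step 6. node 5  ⊔preds=⊥  new=−  stable
  step 7. node 6  ⊔preds=⊤  new=⊤  old=⊥  +wl: 4,5
  step 8. node 7  ⊔preds=⊤  new=⊤  old=+  +wl: 
  step 9. node 3  ⊔preds=⊤  new=⊤  old=−  +wl: 6
  step 10. node 4  ⊔preds=⊤  new=⊤  old=+  +wl: 3,7
  step 11. node 5  ⊔preds=⊤  new=⊤  old=−  +wl: 0,1,4
  step 12. node 6  ⊔preds=⊤  new=⊤  stable
  step 13. node 3  ⊔preds=⊤  new=⊤  stable
  step 14. node 7  ⊔preds=⊤  new=⊤  stable
  step 15. node 0  ⊔preds=⊤  new=⊤  stable
  step 16. node 1  ⊔preds=⊤  new=⊤  stable
  step 17. node 4  ⊔preds=⊤  new=⊤  stable

Least fixpoint reached:
  node 0: ⊤
  node 1: ⊤
  node 2: 0
  node 3: ⊤
  node 4: ⊤
  node 5: ⊤
  node 6: ⊤
  node 7: ⊤

no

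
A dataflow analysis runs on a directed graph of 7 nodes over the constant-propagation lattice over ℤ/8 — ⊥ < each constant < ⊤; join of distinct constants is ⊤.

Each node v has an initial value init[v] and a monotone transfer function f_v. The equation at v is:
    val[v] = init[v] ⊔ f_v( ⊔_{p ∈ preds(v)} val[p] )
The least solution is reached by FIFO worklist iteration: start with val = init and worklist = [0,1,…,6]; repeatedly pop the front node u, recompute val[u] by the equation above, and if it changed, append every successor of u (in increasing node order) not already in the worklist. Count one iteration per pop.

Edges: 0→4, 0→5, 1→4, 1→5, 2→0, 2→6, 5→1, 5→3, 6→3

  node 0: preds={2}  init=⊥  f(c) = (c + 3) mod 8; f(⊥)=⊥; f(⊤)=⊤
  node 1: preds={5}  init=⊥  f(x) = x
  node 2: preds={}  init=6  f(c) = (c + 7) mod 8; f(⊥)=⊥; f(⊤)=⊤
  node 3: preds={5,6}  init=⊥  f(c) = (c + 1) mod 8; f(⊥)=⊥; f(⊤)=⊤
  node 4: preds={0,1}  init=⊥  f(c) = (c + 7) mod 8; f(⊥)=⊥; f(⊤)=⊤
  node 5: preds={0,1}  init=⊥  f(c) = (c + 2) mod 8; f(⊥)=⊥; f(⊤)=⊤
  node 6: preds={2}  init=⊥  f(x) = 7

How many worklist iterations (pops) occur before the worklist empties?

15

Worklist (15 pops):
  #1 pop 0: in=6 → 1 (was ⊥); enqueue []
  #2 pop 1: in=⊥ → ⊥ (no change)
  #3 pop 2: in=⊥ → 6 (no change)
  #4 pop 3: in=⊥ → ⊥ (no change)
  #5 pop 4: in=1 → 0 (was ⊥); enqueue []
  #6 pop 5: in=1 → 3 (was ⊥); enqueue [1,3]
  #7 pop 6: in=6 → 7 (was ⊥); enqueue []
  #8 pop 1: in=3 → 3 (was ⊥); enqueue [4,5]
  #9 pop 3: in=⊤ → ⊤ (was ⊥); enqueue []
  #10 pop 4: in=⊤ → ⊤ (was 0); enqueue []
  #11 pop 5: in=⊤ → ⊤ (was 3); enqueue [1,3]
  #12 pop 1: in=⊤ → ⊤ (was 3); enqueue [4,5]
  #13 pop 3: in=⊤ → ⊤ (no change)
  #14 pop 4: in=⊤ → ⊤ (no change)
  #15 pop 5: in=⊤ → ⊤ (no change)

Fixpoint:
  val[0] = 1
  val[1] = ⊤
  val[2] = 6
  val[3] = ⊤
  val[4] = ⊤
  val[5] = ⊤
  val[6] = 7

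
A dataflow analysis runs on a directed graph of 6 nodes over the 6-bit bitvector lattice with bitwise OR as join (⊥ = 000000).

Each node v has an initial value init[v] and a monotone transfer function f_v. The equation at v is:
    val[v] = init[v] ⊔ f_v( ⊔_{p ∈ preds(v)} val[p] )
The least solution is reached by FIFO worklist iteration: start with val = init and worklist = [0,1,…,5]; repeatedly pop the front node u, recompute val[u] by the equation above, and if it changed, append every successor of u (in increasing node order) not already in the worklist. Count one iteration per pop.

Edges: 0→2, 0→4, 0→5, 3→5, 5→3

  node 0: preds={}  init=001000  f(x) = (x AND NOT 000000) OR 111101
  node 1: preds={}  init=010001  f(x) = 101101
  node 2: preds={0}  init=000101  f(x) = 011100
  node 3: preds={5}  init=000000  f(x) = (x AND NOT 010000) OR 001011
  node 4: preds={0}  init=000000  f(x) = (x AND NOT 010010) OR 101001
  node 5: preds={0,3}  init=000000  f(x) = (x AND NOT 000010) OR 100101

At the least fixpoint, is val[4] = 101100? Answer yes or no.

no

Iteration log — 8 steps:
  step 1. node 0  ⊔preds=000000  new=111101  old=001000  +wl: 
  step 2. node 1  ⊔preds=000000  new=111101  old=010001  +wl: 
  step 3. node 2  ⊔preds=111101  new=011101  old=000101  +wl: 
  step 4. node 3  ⊔preds=000000  new=001011  old=000000  +wl: 
  step 5. node 4  ⊔preds=111101  new=101101  old=000000  +wl: 
  step 6. node 5  ⊔preds=111111  new=111101  old=000000  +wl: 3
  step 7. node 3  ⊔preds=111101  new=101111  old=001011  +wl: 5
  step 8. node 5  ⊔preds=111111  new=111101  stable

Least fixpoint reached:
  node 0: 111101
  node 1: 111101
  node 2: 011101
  node 3: 101111
  node 4: 101101
  node 5: 111101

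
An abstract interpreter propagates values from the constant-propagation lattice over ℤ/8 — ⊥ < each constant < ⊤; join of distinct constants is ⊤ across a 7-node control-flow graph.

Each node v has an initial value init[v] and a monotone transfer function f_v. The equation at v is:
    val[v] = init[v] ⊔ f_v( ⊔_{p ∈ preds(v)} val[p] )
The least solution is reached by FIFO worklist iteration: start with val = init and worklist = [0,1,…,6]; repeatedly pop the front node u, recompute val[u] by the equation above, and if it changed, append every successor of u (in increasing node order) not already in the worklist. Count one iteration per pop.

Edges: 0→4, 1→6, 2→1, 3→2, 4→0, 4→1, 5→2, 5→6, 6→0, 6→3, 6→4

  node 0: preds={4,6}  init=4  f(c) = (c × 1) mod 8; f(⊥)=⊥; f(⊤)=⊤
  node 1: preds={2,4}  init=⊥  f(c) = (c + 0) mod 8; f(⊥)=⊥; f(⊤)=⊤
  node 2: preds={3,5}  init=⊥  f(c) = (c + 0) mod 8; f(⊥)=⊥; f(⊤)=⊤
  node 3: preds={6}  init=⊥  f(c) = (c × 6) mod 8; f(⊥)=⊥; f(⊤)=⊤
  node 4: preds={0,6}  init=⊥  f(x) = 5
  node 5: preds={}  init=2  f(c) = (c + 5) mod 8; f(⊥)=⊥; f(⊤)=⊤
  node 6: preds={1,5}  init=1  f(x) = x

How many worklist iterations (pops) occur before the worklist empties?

Iteration log — 15 steps:
  step 1. node 0  ⊔preds=1  new=⊤  old=4  +wl: 
  step 2. node 1  ⊔preds=⊥  new=⊥  stable
  step 3. node 2  ⊔preds=2  new=2  old=⊥  +wl: 1
  step 4. node 3  ⊔preds=1  new=6  old=⊥  +wl: 2
  step 5. node 4  ⊔preds=⊤  new=5  old=⊥  +wl: 0
  step 6. node 5  ⊔preds=⊥  new=2  stable
  step 7. node 6  ⊔preds=2  new=⊤  old=1  +wl: 3,4
  step 8. node 1  ⊔preds=⊤  new=⊤  old=⊥  +wl: 6
  step 9. node 2  ⊔preds=⊤  new=⊤  old=2  +wl: 1
  step 10. node 0  ⊔preds=⊤  new=⊤  stable
  step 11. node 3  ⊔preds=⊤  new=⊤  old=6  +wl: 2
  step 12. node 4  ⊔preds=⊤  new=5  stable
  step 13. node 6  ⊔preds=⊤  new=⊤  stable
  step 14. node 1  ⊔preds=⊤  new=⊤  stable
  step 15. node 2  ⊔preds=⊤  new=⊤  stable

Least fixpoint reached:
  node 0: ⊤
  node 1: ⊤
  node 2: ⊤
  node 3: ⊤
  node 4: 5
  node 5: 2
  node 6: ⊤

15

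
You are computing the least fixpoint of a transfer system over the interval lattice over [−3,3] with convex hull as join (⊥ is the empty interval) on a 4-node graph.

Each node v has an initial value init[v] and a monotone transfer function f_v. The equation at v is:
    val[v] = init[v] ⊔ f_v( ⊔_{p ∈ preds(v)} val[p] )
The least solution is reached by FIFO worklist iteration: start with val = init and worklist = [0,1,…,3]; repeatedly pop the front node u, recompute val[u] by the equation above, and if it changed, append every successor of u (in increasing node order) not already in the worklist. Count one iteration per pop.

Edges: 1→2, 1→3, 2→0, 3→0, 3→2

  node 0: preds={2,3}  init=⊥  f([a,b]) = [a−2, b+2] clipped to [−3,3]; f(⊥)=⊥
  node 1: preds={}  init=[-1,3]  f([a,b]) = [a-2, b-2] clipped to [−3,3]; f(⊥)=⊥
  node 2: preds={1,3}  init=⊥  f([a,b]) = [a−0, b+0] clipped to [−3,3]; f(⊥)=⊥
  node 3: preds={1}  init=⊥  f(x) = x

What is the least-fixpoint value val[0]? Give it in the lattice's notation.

[-3,3]

Iteration log — 6 steps:
  step 1. node 0  ⊔preds=⊥  new=⊥  stable
  step 2. node 1  ⊔preds=⊥  new=[-1,3]  stable
  step 3. node 2  ⊔preds=[-1,3]  new=[-1,3]  old=⊥  +wl: 0
  step 4. node 3  ⊔preds=[-1,3]  new=[-1,3]  old=⊥  +wl: 2
  step 5. node 0  ⊔preds=[-1,3]  new=[-3,3]  old=⊥  +wl: 
  step 6. node 2  ⊔preds=[-1,3]  new=[-1,3]  stable

Least fixpoint reached:
  node 0: [-3,3]
  node 1: [-1,3]
  node 2: [-1,3]
  node 3: [-1,3]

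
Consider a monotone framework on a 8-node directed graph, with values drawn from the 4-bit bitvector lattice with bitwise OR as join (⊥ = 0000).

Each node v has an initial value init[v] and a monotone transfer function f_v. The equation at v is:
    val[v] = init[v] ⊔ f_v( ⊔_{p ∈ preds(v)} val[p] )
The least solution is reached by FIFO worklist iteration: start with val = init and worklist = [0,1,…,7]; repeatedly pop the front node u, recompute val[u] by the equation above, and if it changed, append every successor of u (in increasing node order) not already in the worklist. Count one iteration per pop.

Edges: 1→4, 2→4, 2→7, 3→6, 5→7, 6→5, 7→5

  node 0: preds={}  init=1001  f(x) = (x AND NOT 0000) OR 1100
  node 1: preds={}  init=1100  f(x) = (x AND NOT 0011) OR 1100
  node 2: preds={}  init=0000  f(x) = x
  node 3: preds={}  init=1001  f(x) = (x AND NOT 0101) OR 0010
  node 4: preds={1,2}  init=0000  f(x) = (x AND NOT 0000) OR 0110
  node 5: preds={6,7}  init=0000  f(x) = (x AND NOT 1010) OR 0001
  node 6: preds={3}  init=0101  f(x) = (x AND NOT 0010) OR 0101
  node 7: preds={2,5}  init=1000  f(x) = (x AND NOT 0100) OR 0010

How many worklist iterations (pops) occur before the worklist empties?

Worklist (9 pops):
  #1 pop 0: in=0000 → 1101 (was 1001); enqueue []
  #2 pop 1: in=0000 → 1100 (no change)
  #3 pop 2: in=0000 → 0000 (no change)
  #4 pop 3: in=0000 → 1011 (was 1001); enqueue []
  #5 pop 4: in=1100 → 1110 (was 0000); enqueue []
  #6 pop 5: in=1101 → 0101 (was 0000); enqueue []
  #7 pop 6: in=1011 → 1101 (was 0101); enqueue [5]
  #8 pop 7: in=0101 → 1011 (was 1000); enqueue []
  #9 pop 5: in=1111 → 0101 (no change)

Fixpoint:
  val[0] = 1101
  val[1] = 1100
  val[2] = 0000
  val[3] = 1011
  val[4] = 1110
  val[5] = 0101
  val[6] = 1101
  val[7] = 1011

9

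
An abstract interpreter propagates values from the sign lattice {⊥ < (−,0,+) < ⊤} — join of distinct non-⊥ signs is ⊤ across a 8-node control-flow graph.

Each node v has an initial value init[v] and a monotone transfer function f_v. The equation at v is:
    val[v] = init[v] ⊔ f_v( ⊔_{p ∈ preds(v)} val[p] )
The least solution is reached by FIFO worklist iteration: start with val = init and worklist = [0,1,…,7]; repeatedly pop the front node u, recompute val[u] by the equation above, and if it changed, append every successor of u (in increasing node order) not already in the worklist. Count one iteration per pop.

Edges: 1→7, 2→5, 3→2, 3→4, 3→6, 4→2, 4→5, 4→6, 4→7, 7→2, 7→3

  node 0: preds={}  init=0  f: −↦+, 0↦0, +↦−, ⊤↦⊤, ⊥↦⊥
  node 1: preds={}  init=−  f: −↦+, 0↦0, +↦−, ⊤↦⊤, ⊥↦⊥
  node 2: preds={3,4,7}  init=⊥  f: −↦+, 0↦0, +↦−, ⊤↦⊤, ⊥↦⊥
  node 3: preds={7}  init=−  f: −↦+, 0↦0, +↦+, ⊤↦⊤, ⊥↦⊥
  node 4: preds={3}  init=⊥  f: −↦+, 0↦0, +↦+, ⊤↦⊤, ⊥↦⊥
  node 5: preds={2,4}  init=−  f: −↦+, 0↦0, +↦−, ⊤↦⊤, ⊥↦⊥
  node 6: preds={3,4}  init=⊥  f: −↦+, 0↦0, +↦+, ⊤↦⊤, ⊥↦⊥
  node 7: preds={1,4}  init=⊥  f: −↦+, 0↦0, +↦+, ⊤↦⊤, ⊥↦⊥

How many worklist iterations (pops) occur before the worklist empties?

Worklist (17 pops):
  #1 pop 0: in=⊥ → 0 (no change)
  #2 pop 1: in=⊥ → − (no change)
  #3 pop 2: in=− → + (was ⊥); enqueue []
  #4 pop 3: in=⊥ → − (no change)
  #5 pop 4: in=− → + (was ⊥); enqueue [2]
  #6 pop 5: in=+ → − (no change)
  #7 pop 6: in=⊤ → ⊤ (was ⊥); enqueue []
  #8 pop 7: in=⊤ → ⊤ (was ⊥); enqueue [3]
  #9 pop 2: in=⊤ → ⊤ (was +); enqueue [5]
  #10 pop 3: in=⊤ → ⊤ (was −); enqueue [2,4,6]
  #11 pop 5: in=⊤ → ⊤ (was −); enqueue []
  #12 pop 2: in=⊤ → ⊤ (no change)
  #13 pop 4: in=⊤ → ⊤ (was +); enqueue [2,5,7]
  #14 pop 6: in=⊤ → ⊤ (no change)
  #15 pop 2: in=⊤ → ⊤ (no change)
  #16 pop 5: in=⊤ → ⊤ (no change)
  #17 pop 7: in=⊤ → ⊤ (no change)

Fixpoint:
  val[0] = 0
  val[1] = −
  val[2] = ⊤
  val[3] = ⊤
  val[4] = ⊤
  val[5] = ⊤
  val[6] = ⊤
  val[7] = ⊤

17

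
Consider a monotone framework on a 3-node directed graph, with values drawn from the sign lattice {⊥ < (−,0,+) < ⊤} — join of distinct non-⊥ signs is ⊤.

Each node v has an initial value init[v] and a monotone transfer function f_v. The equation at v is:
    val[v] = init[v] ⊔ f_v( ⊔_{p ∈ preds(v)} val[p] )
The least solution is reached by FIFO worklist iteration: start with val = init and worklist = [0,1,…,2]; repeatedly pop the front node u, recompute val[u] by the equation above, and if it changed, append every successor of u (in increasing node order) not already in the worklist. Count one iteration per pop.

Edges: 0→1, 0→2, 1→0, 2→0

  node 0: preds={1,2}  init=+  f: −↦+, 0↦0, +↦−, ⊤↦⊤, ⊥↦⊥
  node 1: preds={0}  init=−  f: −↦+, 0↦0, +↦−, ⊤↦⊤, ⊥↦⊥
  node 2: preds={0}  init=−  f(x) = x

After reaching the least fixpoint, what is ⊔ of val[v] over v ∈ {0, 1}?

Trace (7 dequeues):
  [1] u=0 | in − | out + | ==
  [2] u=1 | in + | out − | ==
  [3] u=2 | in + | out ⊤ | prev − | push {0}
  [4] u=0 | in ⊤ | out ⊤ | prev + | push {1,2}
  [5] u=1 | in ⊤ | out ⊤ | prev − | push {0}
  [6] u=2 | in ⊤ | out ⊤ | ==
  [7] u=0 | in ⊤ | out ⊤ | ==

Converged values:
  [0] ⊤
  [1] ⊤
  [2] ⊤

⊤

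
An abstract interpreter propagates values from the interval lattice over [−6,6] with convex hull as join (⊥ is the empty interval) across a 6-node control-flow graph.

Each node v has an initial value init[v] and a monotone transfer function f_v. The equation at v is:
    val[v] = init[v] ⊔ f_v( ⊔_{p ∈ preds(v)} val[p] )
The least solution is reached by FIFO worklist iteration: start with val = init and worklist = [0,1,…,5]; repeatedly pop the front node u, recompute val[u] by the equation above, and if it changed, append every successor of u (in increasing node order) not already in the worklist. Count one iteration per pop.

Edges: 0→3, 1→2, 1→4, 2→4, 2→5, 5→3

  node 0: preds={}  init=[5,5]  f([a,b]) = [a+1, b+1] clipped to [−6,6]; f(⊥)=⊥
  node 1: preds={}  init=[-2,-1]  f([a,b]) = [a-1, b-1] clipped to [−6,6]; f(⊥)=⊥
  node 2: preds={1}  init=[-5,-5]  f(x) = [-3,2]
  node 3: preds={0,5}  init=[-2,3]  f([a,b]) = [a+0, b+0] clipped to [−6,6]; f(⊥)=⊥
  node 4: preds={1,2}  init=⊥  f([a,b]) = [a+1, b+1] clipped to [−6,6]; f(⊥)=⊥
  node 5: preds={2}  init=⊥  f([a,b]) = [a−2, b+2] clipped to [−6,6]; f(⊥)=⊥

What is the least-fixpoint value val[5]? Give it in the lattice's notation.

Trace (7 dequeues):
  [1] u=0 | in ⊥ | out [5,5] | ==
  [2] u=1 | in ⊥ | out [-2,-1] | ==
  [3] u=2 | in [-2,-1] | out [-5,2] | prev [-5,-5] | push {}
  [4] u=3 | in [5,5] | out [-2,5] | prev [-2,3] | push {}
  [5] u=4 | in [-5,2] | out [-4,3] | prev ⊥ | push {}
  [6] u=5 | in [-5,2] | out [-6,4] | prev ⊥ | push {3}
  [7] u=3 | in [-6,5] | out [-6,5] | prev [-2,5] | push {}

Converged values:
  [0] [5,5]
  [1] [-2,-1]
  [2] [-5,2]
  [3] [-6,5]
  [4] [-4,3]
  [5] [-6,4]

[-6,4]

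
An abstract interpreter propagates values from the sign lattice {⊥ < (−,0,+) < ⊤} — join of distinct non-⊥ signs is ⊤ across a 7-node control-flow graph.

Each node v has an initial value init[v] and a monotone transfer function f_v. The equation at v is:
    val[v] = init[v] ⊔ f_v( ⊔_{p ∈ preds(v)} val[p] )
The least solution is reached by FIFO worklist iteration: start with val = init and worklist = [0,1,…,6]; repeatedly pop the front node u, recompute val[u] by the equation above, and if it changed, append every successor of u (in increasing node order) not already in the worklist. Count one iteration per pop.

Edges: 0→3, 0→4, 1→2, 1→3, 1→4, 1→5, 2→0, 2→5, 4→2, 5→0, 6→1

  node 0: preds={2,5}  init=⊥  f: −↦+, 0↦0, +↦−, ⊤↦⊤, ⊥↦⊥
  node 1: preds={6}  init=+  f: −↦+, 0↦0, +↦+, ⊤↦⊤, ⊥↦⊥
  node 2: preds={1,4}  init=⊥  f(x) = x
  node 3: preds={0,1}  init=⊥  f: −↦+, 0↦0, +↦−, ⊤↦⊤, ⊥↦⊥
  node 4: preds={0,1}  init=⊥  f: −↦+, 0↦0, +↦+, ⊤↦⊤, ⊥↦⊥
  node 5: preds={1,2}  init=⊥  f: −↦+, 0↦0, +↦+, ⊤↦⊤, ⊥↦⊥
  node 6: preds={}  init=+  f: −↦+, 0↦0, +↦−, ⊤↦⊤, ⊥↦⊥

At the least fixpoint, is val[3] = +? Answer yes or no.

no

Iteration log — 17 steps:
  step 1. node 0  ⊔preds=⊥  new=⊥  stable
  step 2. node 1  ⊔preds=+  new=+  stable
  step 3. node 2  ⊔preds=+  new=+  old=⊥  +wl: 0
  step 4. node 3  ⊔preds=+  new=−  old=⊥  +wl: 
  step 5. node 4  ⊔preds=+  new=+  old=⊥  +wl: 2
  step 6. node 5  ⊔preds=+  new=+  old=⊥  +wl: 
  step 7. node 6  ⊔preds=⊥  new=+  stable
  step 8. node 0  ⊔preds=+  new=−  old=⊥  +wl: 3,4
  step 9. node 2  ⊔preds=+  new=+  stable
  step 10. node 3  ⊔preds=⊤  new=⊤  old=−  +wl: 
  step 11. node 4  ⊔preds=⊤  new=⊤  old=+  +wl: 2
  step 12. node 2  ⊔preds=⊤  new=⊤  old=+  +wl: 0,5
  step 13. node 0  ⊔preds=⊤  new=⊤  old=−  +wl: 3,4
  step 14. node 5  ⊔preds=⊤  new=⊤  old=+  +wl: 0
  step 15. node 3  ⊔preds=⊤  new=⊤  stable
  step 16. node 4  ⊔preds=⊤  new=⊤  stable
  step 17. node 0  ⊔preds=⊤  new=⊤  stable

Least fixpoint reached:
  node 0: ⊤
  node 1: +
  node 2: ⊤
  node 3: ⊤
  node 4: ⊤
  node 5: ⊤
  node 6: +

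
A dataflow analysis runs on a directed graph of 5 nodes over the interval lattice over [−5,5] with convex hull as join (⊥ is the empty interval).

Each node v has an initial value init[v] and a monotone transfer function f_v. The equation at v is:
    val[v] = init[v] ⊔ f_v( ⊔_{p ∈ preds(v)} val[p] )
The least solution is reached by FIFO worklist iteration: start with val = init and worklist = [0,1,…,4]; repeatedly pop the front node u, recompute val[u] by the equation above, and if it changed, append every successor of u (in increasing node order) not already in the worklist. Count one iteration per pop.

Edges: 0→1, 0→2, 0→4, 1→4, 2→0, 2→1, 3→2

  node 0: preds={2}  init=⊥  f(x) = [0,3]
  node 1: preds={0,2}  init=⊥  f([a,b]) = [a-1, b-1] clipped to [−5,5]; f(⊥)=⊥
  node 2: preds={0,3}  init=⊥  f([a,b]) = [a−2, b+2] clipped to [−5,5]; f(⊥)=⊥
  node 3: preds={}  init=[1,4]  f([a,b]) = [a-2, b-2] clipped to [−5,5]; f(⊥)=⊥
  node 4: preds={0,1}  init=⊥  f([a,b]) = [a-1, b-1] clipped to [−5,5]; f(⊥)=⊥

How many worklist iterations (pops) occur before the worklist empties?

8

Worklist (8 pops):
  #1 pop 0: in=⊥ → [0,3] (was ⊥); enqueue []
  #2 pop 1: in=[0,3] → [-1,2] (was ⊥); enqueue []
  #3 pop 2: in=[0,4] → [-2,5] (was ⊥); enqueue [0,1]
  #4 pop 3: in=⊥ → [1,4] (no change)
  #5 pop 4: in=[-1,3] → [-2,2] (was ⊥); enqueue []
  #6 pop 0: in=[-2,5] → [0,3] (no change)
  #7 pop 1: in=[-2,5] → [-3,4] (was [-1,2]); enqueue [4]
  #8 pop 4: in=[-3,4] → [-4,3] (was [-2,2]); enqueue []

Fixpoint:
  val[0] = [0,3]
  val[1] = [-3,4]
  val[2] = [-2,5]
  val[3] = [1,4]
  val[4] = [-4,3]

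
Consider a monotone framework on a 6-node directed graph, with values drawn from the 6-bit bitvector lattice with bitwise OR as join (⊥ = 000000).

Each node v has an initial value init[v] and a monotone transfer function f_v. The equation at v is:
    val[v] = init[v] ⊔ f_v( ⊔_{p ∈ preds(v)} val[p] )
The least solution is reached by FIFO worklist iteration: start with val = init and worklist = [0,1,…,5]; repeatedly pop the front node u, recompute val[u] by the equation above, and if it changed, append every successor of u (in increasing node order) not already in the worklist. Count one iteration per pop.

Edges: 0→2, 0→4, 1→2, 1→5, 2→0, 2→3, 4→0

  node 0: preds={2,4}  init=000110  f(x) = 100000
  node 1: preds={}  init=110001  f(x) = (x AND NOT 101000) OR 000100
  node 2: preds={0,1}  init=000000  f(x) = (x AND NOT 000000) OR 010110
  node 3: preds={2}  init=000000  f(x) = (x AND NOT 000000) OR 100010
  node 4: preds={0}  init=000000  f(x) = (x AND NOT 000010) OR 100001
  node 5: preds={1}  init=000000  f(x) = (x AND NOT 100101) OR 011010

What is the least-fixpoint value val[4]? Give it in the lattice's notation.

100101

Iteration log — 7 steps:
  step 1. node 0  ⊔preds=000000  new=100110  old=000110  +wl: 
  step 2. node 1  ⊔preds=000000  new=110101  old=110001  +wl: 
  step 3. node 2  ⊔preds=110111  new=110111  old=000000  +wl: 0
  step 4. node 3  ⊔preds=110111  new=110111  old=000000  +wl: 
  step 5. node 4  ⊔preds=100110  new=100101  old=000000  +wl: 
  step 6. node 5  ⊔preds=110101  new=011010  old=000000  +wl: 
  step 7. node 0  ⊔preds=110111  new=100110  stable

Least fixpoint reached:
  node 0: 100110
  node 1: 110101
  node 2: 110111
  node 3: 110111
  node 4: 100101
  node 5: 011010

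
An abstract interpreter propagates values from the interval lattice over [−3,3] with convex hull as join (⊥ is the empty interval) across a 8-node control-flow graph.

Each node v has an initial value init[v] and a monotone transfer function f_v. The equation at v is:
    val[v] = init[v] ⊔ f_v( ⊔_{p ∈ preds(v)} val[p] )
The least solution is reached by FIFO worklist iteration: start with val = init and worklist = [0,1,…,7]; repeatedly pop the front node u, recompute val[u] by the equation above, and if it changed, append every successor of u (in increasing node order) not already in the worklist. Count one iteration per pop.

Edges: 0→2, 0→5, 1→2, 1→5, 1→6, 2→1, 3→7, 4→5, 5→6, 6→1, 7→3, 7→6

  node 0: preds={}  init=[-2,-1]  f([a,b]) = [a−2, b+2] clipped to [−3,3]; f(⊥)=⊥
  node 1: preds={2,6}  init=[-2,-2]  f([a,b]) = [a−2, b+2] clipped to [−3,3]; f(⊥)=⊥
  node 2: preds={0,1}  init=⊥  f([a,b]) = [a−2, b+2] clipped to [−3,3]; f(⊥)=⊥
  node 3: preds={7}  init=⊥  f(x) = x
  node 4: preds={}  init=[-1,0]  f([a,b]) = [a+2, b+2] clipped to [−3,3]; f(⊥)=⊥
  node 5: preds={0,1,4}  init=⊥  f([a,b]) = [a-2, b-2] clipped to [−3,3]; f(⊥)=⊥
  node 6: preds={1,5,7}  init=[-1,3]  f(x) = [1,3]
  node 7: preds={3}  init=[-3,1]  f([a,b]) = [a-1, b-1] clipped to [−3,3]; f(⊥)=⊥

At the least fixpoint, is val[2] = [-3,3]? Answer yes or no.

yes

Iteration log — 9 steps:
  step 1. node 0  ⊔preds=⊥  new=[-2,-1]  stable
  step 2. node 1  ⊔preds=[-1,3]  new=[-3,3]  old=[-2,-2]  +wl: 
  step 3. node 2  ⊔preds=[-3,3]  new=[-3,3]  old=⊥  +wl: 1
  step 4. node 3  ⊔preds=[-3,1]  new=[-3,1]  old=⊥  +wl: 
  step 5. node 4  ⊔preds=⊥  new=[-1,0]  stable
  step 6. node 5  ⊔preds=[-3,3]  new=[-3,1]  old=⊥  +wl: 
  step 7. node 6  ⊔preds=[-3,3]  new=[-1,3]  stable
  step 8. node 7  ⊔preds=[-3,1]  new=[-3,1]  stable
  step 9. node 1  ⊔preds=[-3,3]  new=[-3,3]  stable

Least fixpoint reached:
  node 0: [-2,-1]
  node 1: [-3,3]
  node 2: [-3,3]
  node 3: [-3,1]
  node 4: [-1,0]
  node 5: [-3,1]
  node 6: [-1,3]
  node 7: [-3,1]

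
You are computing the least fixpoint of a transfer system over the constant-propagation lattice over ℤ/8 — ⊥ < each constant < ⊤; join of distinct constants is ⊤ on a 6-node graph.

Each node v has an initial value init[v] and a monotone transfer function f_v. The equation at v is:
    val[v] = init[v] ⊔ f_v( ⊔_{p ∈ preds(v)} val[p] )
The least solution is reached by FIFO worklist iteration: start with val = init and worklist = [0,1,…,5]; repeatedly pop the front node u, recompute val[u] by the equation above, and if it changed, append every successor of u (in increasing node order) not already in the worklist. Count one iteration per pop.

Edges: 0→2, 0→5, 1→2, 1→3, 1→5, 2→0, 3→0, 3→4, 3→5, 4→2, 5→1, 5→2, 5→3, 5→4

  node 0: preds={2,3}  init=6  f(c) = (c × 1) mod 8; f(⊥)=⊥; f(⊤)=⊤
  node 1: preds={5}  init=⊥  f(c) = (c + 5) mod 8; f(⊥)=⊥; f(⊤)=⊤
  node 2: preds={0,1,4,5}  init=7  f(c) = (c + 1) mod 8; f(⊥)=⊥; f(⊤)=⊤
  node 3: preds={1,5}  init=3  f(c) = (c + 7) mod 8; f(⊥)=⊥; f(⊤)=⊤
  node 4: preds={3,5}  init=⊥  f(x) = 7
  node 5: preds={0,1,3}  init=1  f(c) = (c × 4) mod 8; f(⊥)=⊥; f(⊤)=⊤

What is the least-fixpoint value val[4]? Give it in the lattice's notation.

7

Iteration log — 13 steps:
  step 1. node 0  ⊔preds=⊤  new=⊤  old=6  +wl: 
  step 2. node 1  ⊔preds=1  new=6  old=⊥  +wl: 
  step 3. node 2  ⊔preds=⊤  new=⊤  old=7  +wl: 0
  step 4. node 3  ⊔preds=⊤  new=⊤  old=3  +wl: 
  step 5. node 4  ⊔preds=⊤  new=7  old=⊥  +wl: 2
  step 6. node 5  ⊔preds=⊤  new=⊤  old=1  +wl: 1,3,4
  step 7. node 0  ⊔preds=⊤  new=⊤  stable
  step 8. node 2  ⊔preds=⊤  new=⊤  stable
  step 9. node 1  ⊔preds=⊤  new=⊤  old=6  +wl: 2,5
  step 10. node 3  ⊔preds=⊤  new=⊤  stable
  step 11. node 4  ⊔preds=⊤  new=7  stable
  step 12. node 2  ⊔preds=⊤  new=⊤  stable
  step 13. node 5  ⊔preds=⊤  new=⊤  stable

Least fixpoint reached:
  node 0: ⊤
  node 1: ⊤
  node 2: ⊤
  node 3: ⊤
  node 4: 7
  node 5: ⊤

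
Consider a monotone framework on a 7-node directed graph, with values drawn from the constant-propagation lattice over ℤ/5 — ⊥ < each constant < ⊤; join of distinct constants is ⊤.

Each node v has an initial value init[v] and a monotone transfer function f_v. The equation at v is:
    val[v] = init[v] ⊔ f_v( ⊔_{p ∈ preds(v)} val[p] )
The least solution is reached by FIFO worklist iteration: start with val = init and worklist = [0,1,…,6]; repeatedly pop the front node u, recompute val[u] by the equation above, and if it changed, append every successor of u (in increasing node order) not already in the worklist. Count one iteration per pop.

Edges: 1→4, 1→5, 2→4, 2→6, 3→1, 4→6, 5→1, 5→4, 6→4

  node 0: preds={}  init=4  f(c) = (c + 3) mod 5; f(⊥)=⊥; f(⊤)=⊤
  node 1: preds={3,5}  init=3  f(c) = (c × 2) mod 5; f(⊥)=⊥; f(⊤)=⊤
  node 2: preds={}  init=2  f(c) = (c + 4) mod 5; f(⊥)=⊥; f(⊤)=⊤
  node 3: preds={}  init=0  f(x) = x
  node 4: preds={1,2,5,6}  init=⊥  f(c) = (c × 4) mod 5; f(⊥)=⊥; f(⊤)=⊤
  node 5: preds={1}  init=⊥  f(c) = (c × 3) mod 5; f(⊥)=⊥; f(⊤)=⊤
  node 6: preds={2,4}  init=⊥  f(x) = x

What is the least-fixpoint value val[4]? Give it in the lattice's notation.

⊤

Trace (9 dequeues):
  [1] u=0 | in ⊥ | out 4 | ==
  [2] u=1 | in 0 | out ⊤ | prev 3 | push {}
  [3] u=2 | in ⊥ | out 2 | ==
  [4] u=3 | in ⊥ | out 0 | ==
  [5] u=4 | in ⊤ | out ⊤ | prev ⊥ | push {}
  [6] u=5 | in ⊤ | out ⊤ | prev ⊥ | push {1,4}
  [7] u=6 | in ⊤ | out ⊤ | prev ⊥ | push {}
  [8] u=1 | in ⊤ | out ⊤ | ==
  [9] u=4 | in ⊤ | out ⊤ | ==

Converged values:
  [0] 4
  [1] ⊤
  [2] 2
  [3] 0
  [4] ⊤
  [5] ⊤
  [6] ⊤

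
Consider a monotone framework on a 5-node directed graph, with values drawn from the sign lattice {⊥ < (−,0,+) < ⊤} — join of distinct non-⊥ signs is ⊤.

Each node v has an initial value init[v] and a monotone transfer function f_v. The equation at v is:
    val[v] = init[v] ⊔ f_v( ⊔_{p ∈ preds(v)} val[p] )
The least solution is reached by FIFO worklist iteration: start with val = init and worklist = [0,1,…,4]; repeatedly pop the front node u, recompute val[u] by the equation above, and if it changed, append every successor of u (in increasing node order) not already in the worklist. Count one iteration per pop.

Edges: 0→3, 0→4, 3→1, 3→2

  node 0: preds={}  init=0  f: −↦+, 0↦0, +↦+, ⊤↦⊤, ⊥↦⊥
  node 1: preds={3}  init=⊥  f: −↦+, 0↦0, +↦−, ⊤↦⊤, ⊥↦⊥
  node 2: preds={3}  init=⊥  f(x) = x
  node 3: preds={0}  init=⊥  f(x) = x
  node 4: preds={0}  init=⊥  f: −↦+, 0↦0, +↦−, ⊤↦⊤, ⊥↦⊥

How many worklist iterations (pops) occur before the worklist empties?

7

Worklist (7 pops):
  #1 pop 0: in=⊥ → 0 (no change)
  #2 pop 1: in=⊥ → ⊥ (no change)
  #3 pop 2: in=⊥ → ⊥ (no change)
  #4 pop 3: in=0 → 0 (was ⊥); enqueue [1,2]
  #5 pop 4: in=0 → 0 (was ⊥); enqueue []
  #6 pop 1: in=0 → 0 (was ⊥); enqueue []
  #7 pop 2: in=0 → 0 (was ⊥); enqueue []

Fixpoint:
  val[0] = 0
  val[1] = 0
  val[2] = 0
  val[3] = 0
  val[4] = 0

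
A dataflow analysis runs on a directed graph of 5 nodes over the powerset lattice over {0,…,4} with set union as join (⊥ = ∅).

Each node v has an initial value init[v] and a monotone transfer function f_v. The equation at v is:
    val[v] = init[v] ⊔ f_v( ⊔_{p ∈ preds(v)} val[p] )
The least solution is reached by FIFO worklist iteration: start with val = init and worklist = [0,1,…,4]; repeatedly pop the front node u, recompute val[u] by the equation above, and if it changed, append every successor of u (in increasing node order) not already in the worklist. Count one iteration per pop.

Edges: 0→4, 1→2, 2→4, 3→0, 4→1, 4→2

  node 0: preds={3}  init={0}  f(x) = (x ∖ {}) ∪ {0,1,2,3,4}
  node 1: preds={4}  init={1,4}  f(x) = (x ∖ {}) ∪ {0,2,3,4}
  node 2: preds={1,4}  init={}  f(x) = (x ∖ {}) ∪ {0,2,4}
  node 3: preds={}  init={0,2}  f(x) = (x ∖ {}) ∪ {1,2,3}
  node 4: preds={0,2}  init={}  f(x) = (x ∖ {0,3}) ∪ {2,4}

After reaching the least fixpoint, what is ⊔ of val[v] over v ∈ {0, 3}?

Iteration log — 8 steps:
  step 1. node 0  ⊔preds={0,2}  new={0,1,2,3,4}  old={0}  +wl: 
  step 2. node 1  ⊔preds={}  new={0,1,2,3,4}  old={1,4}  +wl: 
  step 3. node 2  ⊔preds={0,1,2,3,4}  new={0,1,2,3,4}  old={}  +wl: 
  step 4. node 3  ⊔preds={}  new={0,1,2,3}  old={0,2}  +wl: 0
  step 5. node 4  ⊔preds={0,1,2,3,4}  new={1,2,4}  old={}  +wl: 1,2
  step 6. node 0  ⊔preds={0,1,2,3}  new={0,1,2,3,4}  stable
  step 7. node 1  ⊔preds={1,2,4}  new={0,1,2,3,4}  stable
  step 8. node 2  ⊔preds={0,1,2,3,4}  new={0,1,2,3,4}  stable

Least fixpoint reached:
  node 0: {0,1,2,3,4}
  node 1: {0,1,2,3,4}
  node 2: {0,1,2,3,4}
  node 3: {0,1,2,3}
  node 4: {1,2,4}

{0,1,2,3,4}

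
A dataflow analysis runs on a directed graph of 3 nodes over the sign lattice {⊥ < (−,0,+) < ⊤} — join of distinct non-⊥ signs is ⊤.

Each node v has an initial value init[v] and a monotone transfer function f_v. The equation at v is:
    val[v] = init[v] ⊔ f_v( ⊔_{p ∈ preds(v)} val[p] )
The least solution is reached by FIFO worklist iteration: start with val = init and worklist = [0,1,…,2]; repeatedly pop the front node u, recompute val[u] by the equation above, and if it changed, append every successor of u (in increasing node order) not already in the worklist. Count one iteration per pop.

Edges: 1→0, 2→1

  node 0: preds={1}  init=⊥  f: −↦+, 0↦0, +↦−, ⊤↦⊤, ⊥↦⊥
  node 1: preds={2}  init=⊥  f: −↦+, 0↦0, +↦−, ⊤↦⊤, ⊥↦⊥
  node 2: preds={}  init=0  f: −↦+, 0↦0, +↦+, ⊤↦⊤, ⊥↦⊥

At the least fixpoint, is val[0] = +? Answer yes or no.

Iteration log — 4 steps:
  step 1. node 0  ⊔preds=⊥  new=⊥  stable
  step 2. node 1  ⊔preds=0  new=0  old=⊥  +wl: 0
  step 3. node 2  ⊔preds=⊥  new=0  stable
  step 4. node 0  ⊔preds=0  new=0  old=⊥  +wl: 

Least fixpoint reached:
  node 0: 0
  node 1: 0
  node 2: 0

no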